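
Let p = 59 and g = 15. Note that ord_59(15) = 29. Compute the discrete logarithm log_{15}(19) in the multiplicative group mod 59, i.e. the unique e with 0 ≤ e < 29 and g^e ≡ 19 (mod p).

10

Successive powers of 15 modulo 59:
  15^0=1  15^1=15  15^2=48  15^3=12  15^4=3  15^5=45
  15^6=26  15^7=36  15^8=9  15^9=17  15^10=19
So 15^10 ≡ 19 (mod 59), giving e = 10.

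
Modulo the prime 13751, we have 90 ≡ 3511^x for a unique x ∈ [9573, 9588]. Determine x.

9586

Compute 3511^9573 mod 13751 = 1670, then multiply by 3511 repeatedly:
  3511^9573=1670  3511^9574=5444  3511^9575=13745  3511^9576=6436  3511^9577=3903
  3511^9578=7437  3511^9579=11909  3511^9580=9459  3511^9581=1884  3511^9582=493
  3511^9583=12048  3511^9584=2452  3511^9585=846  3511^9586=90
Found 90 at exponent 9586.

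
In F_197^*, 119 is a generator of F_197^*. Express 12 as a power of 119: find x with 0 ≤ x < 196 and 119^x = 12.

Baby-step giant-step with m = ceil(sqrt(196)) = 14.
Baby table (119^j mod 197 for j=0..13):
  0:1  1:119  2:174  3:21  4:135  5:108  6:47  7:77
  8:101  9:2  10:41  11:151  12:42  13:73
Giant step factor: 119^(-14) ≡ 83 (mod 197).
Scan 12·83^i mod 197 for i = 0, 1, …:
  i=0: 12   i=1: 11   i=2: 125   i=3: 131
  i=4: 38   i=5: 2
Match at i=5, j=9: x = 5·14 + 9 = 79.

79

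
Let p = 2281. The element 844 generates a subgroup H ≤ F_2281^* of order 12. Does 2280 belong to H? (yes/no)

2280 ∈ ⟨844⟩ iff 2280^12 ≡ 1 (mod 2281), since |⟨844⟩| = 12.
2280^12 mod 2281 = 1.
Since 1 = 1, 2280 lies in the subgroup.

yes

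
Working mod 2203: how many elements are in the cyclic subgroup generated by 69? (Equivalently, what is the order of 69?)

The order of 69 must divide p − 1 = 2202 = 2 · 3 · 367.
Divisors: 1, 2, 3, 6, 367, 734, 1101, 2202.
Check each in increasing order: 69^1 ≡ 69;  69^2 ≡ 355;  69^3 ≡ 262;  69^6 ≡ 351;  69^367 ≡ 1917;  69^734 ≡ 285;  69^1101 ≡ 1.
Smallest exponent giving 1 is 1101.

1101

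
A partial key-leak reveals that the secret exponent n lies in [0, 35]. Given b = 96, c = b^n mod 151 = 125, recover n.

6

Compute 96^0 mod 151 = 1, then multiply by 96 repeatedly:
  96^0=1  96^1=96  96^2=5  96^3=27  96^4=25
  96^5=135  96^6=125
Found 125 at exponent 6.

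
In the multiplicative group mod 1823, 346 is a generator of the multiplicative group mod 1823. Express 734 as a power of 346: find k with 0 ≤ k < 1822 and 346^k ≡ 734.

1811

Baby-step giant-step with m = ceil(sqrt(1822)) = 43.
Baby table (346^j mod 1823 for j=0..42):
  0:1  1:346  2:1221  3:1353  4:1450  5:375  6:317  7:302
  8:581  9:496  10:254  11:380  12:224  13:938  14:54  15:454
  16:306  17:142  18:1734  19:197  20:711  21:1724  22:383  23:1262
  24:955  25:467  26:1158  27:1431  28:1093  29:817  30:117  31:376
  32:663  33:1523  34:111  35:123  36:629  37:697  38:526  39:1519
  40:550  41:708  42:686
Giant step factor: 346^(-43) ≡ 782 (mod 1823).
Scan 734·782^i mod 1823 for i = 0, 1, …:
  i=0: 734   i=1: 1566   i=2: 1379   i=3: 985
  i=4: 964   i=5: 949   i=6: 157   i=7: 633
  i=8: 973   i=9: 695     …   i=41: 525
  i=42: 375
Match at i=42, j=5: k = 42·43 + 5 = 1811.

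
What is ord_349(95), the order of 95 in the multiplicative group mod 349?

174

The order of 95 must divide p − 1 = 348 = 2^2 · 3 · 29.
Divisors: 1, 2, 3, 4, 6, 12, 29, 58, 87, 116, 174, 348.
Check each in increasing order: 95^1 ≡ 95;  95^2 ≡ 300;  95^3 ≡ 231;  95^4 ≡ 307;  95^6 ≡ 313;  95^12 ≡ 249;  95^29 ≡ 123;  95^58 ≡ 122;  95^87 ≡ 348;  95^116 ≡ 226;  95^174 ≡ 1.
Smallest exponent giving 1 is 174.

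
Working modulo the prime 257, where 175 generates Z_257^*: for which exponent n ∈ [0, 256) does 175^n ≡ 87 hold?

53

Baby-step giant-step with m = ceil(sqrt(256)) = 16.
Baby table (175^j mod 257 for j=0..15):
  0:1  1:175  2:42  3:154  4:222  5:43  6:72  7:7
  8:197  9:37  10:50  11:12  12:44  13:247  14:49  15:94
Giant step factor: 175^(-16) ≡ 129 (mod 257).
Scan 87·129^i mod 257 for i = 0, 1, …:
  i=0: 87   i=1: 172   i=2: 86   i=3: 43
Match at i=3, j=5: n = 3·16 + 5 = 53.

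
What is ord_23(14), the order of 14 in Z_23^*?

The order of 14 must divide p − 1 = 22 = 2 · 11.
Divisors: 1, 2, 11, 22.
Check each in increasing order: 14^1 ≡ 14;  14^2 ≡ 12;  14^11 ≡ 22;  14^22 ≡ 1.
Smallest exponent giving 1 is 22.

22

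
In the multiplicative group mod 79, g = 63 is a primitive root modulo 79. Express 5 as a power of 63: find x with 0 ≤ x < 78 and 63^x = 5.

38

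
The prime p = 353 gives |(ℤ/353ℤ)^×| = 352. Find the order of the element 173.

The order of 173 must divide p − 1 = 352 = 2^5 · 11.
Divisors: 1, 2, 4, 8, 11, 16, 22, 32, 44, 88, 176, 352.
Check each in increasing order: 173^1 ≡ 173;  173^2 ≡ 277;  173^4 ≡ 128;  173^8 ≡ 146;  173^11 ≡ 6;  173^16 ≡ 136;  173^22 ≡ 36;  173^32 ≡ 140;  173^44 ≡ 237;  173^88 ≡ 42;  173^176 ≡ 352;  173^352 ≡ 1.
Smallest exponent giving 1 is 352.

352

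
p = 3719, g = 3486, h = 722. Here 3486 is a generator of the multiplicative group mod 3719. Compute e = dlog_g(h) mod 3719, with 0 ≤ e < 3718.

Baby-step giant-step with m = ceil(sqrt(3718)) = 61.
Baby table (3486^j mod 3719 for j=0..60):
  0:1  1:3486  2:2223  3:2701  4:2897  5:1857  6:2442  7:21
  8:2545  9:2055  10:936  11:1333  12:1807  13:2935  14:441  15:1379
  16:2246  17:1061  18:1960  19:757  20:2131  21:1823  22:2926  23:2538
  24:3686  25:251  26:1021  27:123  28:1093  29:1942  30:1232  31:3026
  32:1552  33:2846  34:2583  35:639  36:3592  37:3558  38:323  39:2840
  40:262  41:2177  42:2262  43:1052  44:338  45:3064  46:136  47:1783
  48:1089  49:2874  50:3497  51:3379  52:1121  53:2856  54:253  55:555
  56:850  57:2776  58:298  59:1227  60:472
Giant step factor: 3486^(-61) ≡ 7 (mod 3719).
Scan 722·7^i mod 3719 for i = 0, 1, …:
  i=0: 722   i=1: 1335   i=2: 1907   i=3: 2192
  i=4: 468   i=5: 3276   i=6: 618   i=7: 607
  i=8: 530   i=9: 3710     …   i=40: 3338
  i=41: 1052
Match at i=41, j=43: e = 41·61 + 43 = 2544.

2544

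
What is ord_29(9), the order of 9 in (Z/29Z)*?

14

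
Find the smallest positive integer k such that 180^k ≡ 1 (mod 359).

179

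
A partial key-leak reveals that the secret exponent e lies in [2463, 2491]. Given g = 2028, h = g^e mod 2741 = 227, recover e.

2469

Compute 2028^2463 mod 2741 = 742, then multiply by 2028 repeatedly:
  2028^2463=742  2028^2464=2708  2028^2465=1601  2028^2466=1484  2028^2467=2675
  2028^2468=461  2028^2469=227
Found 227 at exponent 2469.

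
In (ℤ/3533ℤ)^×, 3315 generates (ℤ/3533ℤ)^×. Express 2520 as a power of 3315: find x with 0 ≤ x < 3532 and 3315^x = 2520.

2279

Baby-step giant-step with m = ceil(sqrt(3532)) = 60.
Baby table (3315^j mod 3533 for j=0..59):
  0:1  1:3315  2:1595  3:2057  4:265  5:2291  6:2248  7:1023
  8:3098  9:2972  10:2176  11:2587  12:1314  13:3254  14:761  15:153
  16:1976  17:258  18:284  19:1682  20:756  21:1243  22:1067  23:572
  24:2492  25:826  26:115  27:3194  28:3242  29:3377  30:2211  31:2023
  32:611  33:1056  34:2970  35:2612  36:2930  37:733  38:2724  39:3245
  40:2723  41:3463  42:1128  43:1406  44:863  45:2648  46:2148  47:1625
  48:2583  49:2186  50:407  51:3132  52:2626  53:3411  54:1865  55:3258
  56:3422  57:3000  58:3138  59:1318
Giant step factor: 3315^(-60) ≡ 2164 (mod 3533).
Scan 2520·2164^i mod 3533 for i = 0, 1, …:
  i=0: 2520   i=1: 1861   i=2: 3117   i=3: 691
  i=4: 865   i=5: 2903   i=6: 418   i=7: 104
  i=8: 2477   i=9: 667     …   i=36: 2172
  i=37: 1318
Match at i=37, j=59: x = 37·60 + 59 = 2279.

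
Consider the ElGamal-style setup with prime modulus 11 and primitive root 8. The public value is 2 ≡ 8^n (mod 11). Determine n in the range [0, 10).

Successive powers of 8 modulo 11:
  8^0=1  8^1=8  8^2=9  8^3=6  8^4=4  8^5=10
  8^6=3  8^7=2
So 8^7 ≡ 2 (mod 11), giving n = 7.

7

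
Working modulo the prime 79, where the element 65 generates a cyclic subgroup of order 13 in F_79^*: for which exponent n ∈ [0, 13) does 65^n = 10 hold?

8

Successive powers of 65 modulo 79:
  65^0=1  65^1=65  65^2=38  65^3=21  65^4=22  65^5=8
  65^6=46  65^7=67  65^8=10
So 65^8 ≡ 10 (mod 79), giving n = 8.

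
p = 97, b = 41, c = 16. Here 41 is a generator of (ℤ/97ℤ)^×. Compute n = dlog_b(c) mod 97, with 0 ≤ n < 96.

Baby-step giant-step with m = ceil(sqrt(96)) = 10.
Baby table (41^j mod 97 for j=0..9):
  0:1  1:41  2:32  3:51  4:54  5:80  6:79  7:38
  8:6  9:52
Giant step factor: 41^(-10) ≡ 48 (mod 97).
Scan 16·48^i mod 97 for i = 0, 1, …:
  i=0: 16   i=1: 89   i=2: 4   i=3: 95
  i=4: 1
Match at i=4, j=0: n = 4·10 + 0 = 40.

40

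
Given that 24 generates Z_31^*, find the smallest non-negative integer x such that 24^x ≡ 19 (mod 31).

28

Successive powers of 24 modulo 31:
  24^0=1  24^1=24  24^2=18  24^3=29  24^4=14  24^5=26
  24^6=4  24^7=3  24^8=10  24^9=23  24^10=25  24^11=11
  24^12=16  24^13=12  24^14=9  24^15=30  24^16=7  24^17=13
  24^18=2  24^19=17  24^20=5  24^21=27  24^22=28  24^23=21
  24^24=8  24^25=6  24^26=20  24^27=15  24^28=19
So 24^28 ≡ 19 (mod 31), giving x = 28.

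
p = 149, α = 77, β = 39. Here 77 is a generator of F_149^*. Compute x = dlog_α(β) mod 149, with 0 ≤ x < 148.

112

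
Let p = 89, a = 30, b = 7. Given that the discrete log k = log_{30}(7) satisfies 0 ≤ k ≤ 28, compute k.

Compute 30^0 mod 89 = 1, then multiply by 30 repeatedly:
  30^0=1  30^1=30  30^2=10  30^3=33  30^4=11
  30^5=63  30^6=21  30^7=7
Found 7 at exponent 7.

7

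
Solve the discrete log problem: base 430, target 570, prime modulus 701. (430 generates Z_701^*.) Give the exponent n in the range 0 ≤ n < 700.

144

Baby-step giant-step with m = ceil(sqrt(700)) = 27.
Baby table (430^j mod 701 for j=0..26):
  0:1  1:430  2:537  3:281  4:258  5:182  6:449  7:295
  8:670  9:690  10:177  11:402  12:414  13:667  14:101  15:669
  16:260  17:341  18:121  19:156  20:485  21:353  22:374  23:291
  24:352  25:645  26:455
Giant step factor: 430^(-27) ≡ 79 (mod 701).
Scan 570·79^i mod 701 for i = 0, 1, …:
  i=0: 570   i=1: 166   i=2: 496   i=3: 629
  i=4: 621   i=5: 690
Match at i=5, j=9: n = 5·27 + 9 = 144.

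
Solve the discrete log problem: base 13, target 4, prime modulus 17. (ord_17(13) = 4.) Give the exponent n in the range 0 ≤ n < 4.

3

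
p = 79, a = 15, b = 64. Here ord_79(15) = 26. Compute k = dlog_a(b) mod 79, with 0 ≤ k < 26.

14

Successive powers of 15 modulo 79:
  15^0=1  15^1=15  15^2=67  15^3=57  15^4=65  15^5=27
  15^6=10  15^7=71  15^8=38  15^9=17  15^10=18  15^11=33
  15^12=21  15^13=78  15^14=64
So 15^14 ≡ 64 (mod 79), giving k = 14.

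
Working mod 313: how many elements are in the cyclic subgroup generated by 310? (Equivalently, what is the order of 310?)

The order of 310 must divide p − 1 = 312 = 2^3 · 3 · 13.
Divisors: 1, 2, 3, 4, 6, 8, 12, 13, 24, 26, 39, 52, 78, 104, 156, 312.
Check each in increasing order: 310^1 ≡ 310;  310^2 ≡ 9;  310^3 ≡ 286;  310^4 ≡ 81;  310^6 ≡ 103;  310^8 ≡ 301;  310^12 ≡ 280;  310^13 ≡ 99;  310^24 ≡ 150;  310^26 ≡ 98;  310^39 ≡ 312;  310^52 ≡ 214;  310^78 ≡ 1.
Smallest exponent giving 1 is 78.

78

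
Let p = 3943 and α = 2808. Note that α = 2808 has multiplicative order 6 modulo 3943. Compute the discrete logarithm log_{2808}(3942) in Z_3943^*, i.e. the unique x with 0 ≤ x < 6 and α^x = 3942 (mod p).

Successive powers of 2808 modulo 3943:
  2808^0=1  2808^1=2808  2808^2=2807  2808^3=3942
So 2808^3 ≡ 3942 (mod 3943), giving x = 3.

3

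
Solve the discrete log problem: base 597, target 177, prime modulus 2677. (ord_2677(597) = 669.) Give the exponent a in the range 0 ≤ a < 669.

485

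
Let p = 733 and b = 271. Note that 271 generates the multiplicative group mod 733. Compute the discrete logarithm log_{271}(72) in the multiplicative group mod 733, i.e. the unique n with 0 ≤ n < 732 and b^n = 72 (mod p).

25

Baby-step giant-step with m = ceil(sqrt(732)) = 28.
Baby table (271^j mod 733 for j=0..27):
  0:1  1:271  2:141  3:95  4:90  5:201  6:229  7:487
  8:37  9:498  10:86  11:583  12:398  13:107  14:410  15:427
  16:636  17:101  18:250  19:314  20:66  21:294  22:510  23:406
  24:76  25:72  26:454  27:623
Giant step factor: 271^(-28) ≡ 549 (mod 733).
Scan 72·549^i mod 733 for i = 0, 1, …:
  i=0: 72
Match at i=0, j=25: n = 0·28 + 25 = 25.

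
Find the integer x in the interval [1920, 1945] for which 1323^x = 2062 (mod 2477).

1937

Compute 1323^1920 mod 2477 = 143, then multiply by 1323 repeatedly:
  1323^1920=143  1323^1921=937  1323^1922=1151  1323^1923=1895  1323^1924=361
  1323^1925=2019  1323^1926=931  1323^1927=644  1323^1928=2401  1323^1929=1009
  1323^1930=2281  1323^1931=777  1323^1932=16  1323^1933=1352  1323^1934=302
  1323^1935=749  1323^1936=127  1323^1937=2062
Found 2062 at exponent 1937.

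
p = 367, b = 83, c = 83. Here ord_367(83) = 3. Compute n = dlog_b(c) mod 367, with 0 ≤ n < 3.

Successive powers of 83 modulo 367:
  83^0=1  83^1=83
So 83^1 ≡ 83 (mod 367), giving n = 1.

1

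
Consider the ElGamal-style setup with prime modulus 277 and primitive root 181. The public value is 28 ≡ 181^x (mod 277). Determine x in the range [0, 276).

44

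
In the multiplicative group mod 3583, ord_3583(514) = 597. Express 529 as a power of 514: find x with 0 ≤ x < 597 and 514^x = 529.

341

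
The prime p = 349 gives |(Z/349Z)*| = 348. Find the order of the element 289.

29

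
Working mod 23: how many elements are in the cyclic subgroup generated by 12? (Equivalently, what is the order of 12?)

11

The order of 12 must divide p − 1 = 22 = 2 · 11.
Divisors: 1, 2, 11, 22.
Check each in increasing order: 12^1 ≡ 12;  12^2 ≡ 6;  12^11 ≡ 1.
Smallest exponent giving 1 is 11.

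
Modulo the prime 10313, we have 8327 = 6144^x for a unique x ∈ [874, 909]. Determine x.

Compute 6144^874 mod 10313 = 1811, then multiply by 6144 repeatedly:
  6144^874=1811  6144^875=9370  6144^876=2114  6144^877=4349  6144^878=9586
  6144^879=9154  6144^880=5387  6144^881=3311  6144^882=5548  6144^883=2447
  6144^884=8327
Found 8327 at exponent 884.

884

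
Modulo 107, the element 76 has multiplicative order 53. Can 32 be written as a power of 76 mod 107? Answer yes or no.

32 ∈ ⟨76⟩ iff 32^53 ≡ 1 (mod 107), since |⟨76⟩| = 53.
32^53 mod 107 = 106.
Since 106 ≠ 1, 32 does not lie in the subgroup.

no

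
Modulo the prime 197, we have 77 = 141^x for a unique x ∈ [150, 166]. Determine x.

161

Compute 141^150 mod 197 = 64, then multiply by 141 repeatedly:
  141^150=64  141^151=159  141^152=158  141^153=17  141^154=33
  141^155=122  141^156=63  141^157=18  141^158=174  141^159=106
  141^160=171  141^161=77
Found 77 at exponent 161.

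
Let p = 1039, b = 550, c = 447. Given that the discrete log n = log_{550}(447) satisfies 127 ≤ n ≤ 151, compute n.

131

Compute 550^127 mod 1039 = 539, then multiply by 550 repeatedly:
  550^127=539  550^128=335  550^129=347  550^130=713  550^131=447
Found 447 at exponent 131.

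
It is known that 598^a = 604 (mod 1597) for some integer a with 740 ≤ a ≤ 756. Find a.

Compute 598^740 mod 1597 = 1161, then multiply by 598 repeatedly:
  598^740=1161  598^741=1180  598^742=1363  598^743=604
Found 604 at exponent 743.

743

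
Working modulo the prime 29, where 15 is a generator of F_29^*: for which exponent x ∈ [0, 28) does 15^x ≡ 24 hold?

Successive powers of 15 modulo 29:
  15^0=1  15^1=15  15^2=22  15^3=11  15^4=20  15^5=10
  15^6=5  15^7=17  15^8=23  15^9=26  15^10=13  15^11=21
  15^12=25  15^13=27  15^14=28  15^15=14  15^16=7  15^17=18
  15^18=9  15^19=19  15^20=24
So 15^20 ≡ 24 (mod 29), giving x = 20.

20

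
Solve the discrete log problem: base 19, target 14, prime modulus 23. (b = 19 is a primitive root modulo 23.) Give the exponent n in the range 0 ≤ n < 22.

19

Successive powers of 19 modulo 23:
  19^0=1  19^1=19  19^2=16  19^3=5  19^4=3  19^5=11
  19^6=2  19^7=15  19^8=9  19^9=10  19^10=6  19^11=22
  19^12=4  19^13=7  19^14=18  19^15=20  19^16=12  19^17=21
  19^18=8  19^19=14
So 19^19 ≡ 14 (mod 23), giving n = 19.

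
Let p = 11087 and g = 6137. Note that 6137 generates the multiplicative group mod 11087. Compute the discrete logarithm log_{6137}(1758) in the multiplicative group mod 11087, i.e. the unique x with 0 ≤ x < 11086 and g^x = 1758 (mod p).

Baby-step giant-step with m = ceil(sqrt(11086)) = 106.
Baby table (6137^j mod 11087 for j=0..105):
  0:1  1:6137  2:230  3:3461  4:8552  5:8853  6:4561  7:7269
  8:6852  9:8820  10:1606  11:10766  12:3509  13:3779  14:8806  15:4384
  16:7546  17:10490  18:6008  19:6821  20:7052  21:5563  22:3258  23:4485
  24:6511  25:459  26:785  27:5787  28:3158  29:570  30:5685  31:9143
  32:10371  33:7447  34:1625  35:5412  36:7879  37:3016  38:4989  39:6286
  40:5509  41:4470  42:3152  43:8096  44:4305  45:10551  46:3407  47:9764
  48:7520  49:6146  50:28  51:5531  52:6440  53:8212  54:6629  55:3970
  56:5751  57:3966  58:3377  59:3046  60:620  61:2099  62:9556  63:6029
  64:2654  65:795  66:635  67:5458  68:1919  69:2509  70:8977  71:546
  72:2528  73:3623  74:4916  75:1765  76:10893  77:6818  78:10815  79:4873
  80:3962  81:1003  82:2126  83:8950  84:1152  85:7405  86:9959  87:6839
  88:6648  89:9703  90:10121  91:3203  92:10647  93:4948  94:9670  95:7166
  96:6700  97:7304  98:10994  99:5783  100:784  101:10737  102:2928  103:8196
  104:8220  105:290
Giant step factor: 6137^(-106) ≡ 7322 (mod 11087).
Scan 1758·7322^i mod 11087 for i = 0, 1, …:
  i=0: 1758   i=1: 69   i=2: 6303   i=3: 6472
  i=4: 2146   i=5: 2733   i=6: 10078   i=7: 7131
  i=8: 4499   i=9: 2201     …   i=74: 1287
  i=75: 10551
Match at i=75, j=45: x = 75·106 + 45 = 7995.

7995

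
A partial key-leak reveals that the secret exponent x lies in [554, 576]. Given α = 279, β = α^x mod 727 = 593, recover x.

Compute 279^554 mod 727 = 513, then multiply by 279 repeatedly:
  279^554=513  279^555=635  279^556=504  279^557=305  279^558=36
  279^559=593
Found 593 at exponent 559.

559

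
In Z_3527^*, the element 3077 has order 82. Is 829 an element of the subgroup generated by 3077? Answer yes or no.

829 ∈ ⟨3077⟩ iff 829^82 ≡ 1 (mod 3527), since |⟨3077⟩| = 82.
829^82 mod 3527 = 1.
Since 1 = 1, 829 lies in the subgroup.

yes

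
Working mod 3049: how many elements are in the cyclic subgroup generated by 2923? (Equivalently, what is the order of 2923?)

The order of 2923 must divide p − 1 = 3048 = 2^3 · 3 · 127.
Divisors: 1, 2, 3, 4, 6, 8, 12, 24, 127, 254, 381, 508, 762, 1016, 1524, 3048.
Check each in increasing order: 2923^1 ≡ 2923;  2923^2 ≡ 631;  2923^3 ≡ 2817;  2923^4 ≡ 1791;  2923^6 ≡ 1991;  2923^8 ≡ 133;  2923^12 ≡ 381;  2923^24 ≡ 1858;  2923^127 ≡ 2682;  2923^254 ≡ 533;  2923^381 ≡ 2574;  2923^508 ≡ 532;  2923^762 ≡ 3048;  2923^1016 ≡ 2516;  2923^1524 ≡ 1.
Smallest exponent giving 1 is 1524.

1524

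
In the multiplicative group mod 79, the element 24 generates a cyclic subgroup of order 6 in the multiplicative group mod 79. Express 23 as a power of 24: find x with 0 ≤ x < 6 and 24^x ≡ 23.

Successive powers of 24 modulo 79:
  24^0=1  24^1=24  24^2=23
So 24^2 ≡ 23 (mod 79), giving x = 2.

2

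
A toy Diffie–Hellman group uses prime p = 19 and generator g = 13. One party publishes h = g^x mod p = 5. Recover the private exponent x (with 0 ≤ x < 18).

Successive powers of 13 modulo 19:
  13^0=1  13^1=13  13^2=17  13^3=12  13^4=4  13^5=14
  13^6=11  13^7=10  13^8=16  13^9=18  13^10=6  13^11=2
  13^12=7  13^13=15  13^14=5
So 13^14 ≡ 5 (mod 19), giving x = 14.

14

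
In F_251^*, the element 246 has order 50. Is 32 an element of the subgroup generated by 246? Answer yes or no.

yes

32 ∈ ⟨246⟩ iff 32^50 ≡ 1 (mod 251), since |⟨246⟩| = 50.
32^50 mod 251 = 1.
Since 1 = 1, 32 lies in the subgroup.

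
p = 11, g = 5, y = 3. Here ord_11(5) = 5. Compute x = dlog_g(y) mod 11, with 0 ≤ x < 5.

Successive powers of 5 modulo 11:
  5^0=1  5^1=5  5^2=3
So 5^2 ≡ 3 (mod 11), giving x = 2.

2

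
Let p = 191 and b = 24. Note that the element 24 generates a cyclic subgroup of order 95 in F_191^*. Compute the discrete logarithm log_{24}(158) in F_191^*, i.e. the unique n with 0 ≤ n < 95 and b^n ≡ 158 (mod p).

Baby-step giant-step with m = ceil(sqrt(95)) = 10.
Baby table (24^j mod 191 for j=0..9):
  0:1  1:24  2:3  3:72  4:9  5:25  6:27  7:75
  8:81  9:34
Giant step factor: 24^(-10) ≡ 180 (mod 191).
Scan 158·180^i mod 191 for i = 0, 1, …:
  i=0: 158   i=1: 172   i=2: 18   i=3: 184
  i=4: 77   i=5: 108   i=6: 149   i=7: 80
  i=8: 75
Match at i=8, j=7: n = 8·10 + 7 = 87.

87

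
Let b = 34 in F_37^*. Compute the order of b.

9

The order of 34 must divide p − 1 = 36 = 2^2 · 3^2.
Divisors: 1, 2, 3, 4, 6, 9, 12, 18, 36.
Check each in increasing order: 34^1 ≡ 34;  34^2 ≡ 9;  34^3 ≡ 10;  34^4 ≡ 7;  34^6 ≡ 26;  34^9 ≡ 1.
Smallest exponent giving 1 is 9.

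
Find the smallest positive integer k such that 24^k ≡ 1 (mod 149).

74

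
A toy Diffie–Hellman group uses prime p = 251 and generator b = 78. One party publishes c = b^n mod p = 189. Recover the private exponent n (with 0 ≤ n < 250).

Baby-step giant-step with m = ceil(sqrt(250)) = 16.
Baby table (78^j mod 251 for j=0..15):
  0:1  1:78  2:60  3:162  4:86  5:182  6:140  7:127
  8:117  9:90  10:243  11:129  12:22  13:210  14:65  15:50
Giant step factor: 78^(-16) ≡ 119 (mod 251).
Scan 189·119^i mod 251 for i = 0, 1, …:
  i=0: 189   i=1: 152   i=2: 16   i=3: 147
  i=4: 174   i=5: 124   i=6: 198   i=7: 219
  i=8: 208   i=9: 154   i=10: 3   i=11: 106
  i=12: 64   i=13: 86
Match at i=13, j=4: n = 13·16 + 4 = 212.

212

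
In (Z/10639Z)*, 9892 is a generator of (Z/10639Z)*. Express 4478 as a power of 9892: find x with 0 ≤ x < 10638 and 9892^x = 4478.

3840

Baby-step giant-step with m = ceil(sqrt(10638)) = 104.
Baby table (9892^j mod 10639 for j=0..103):
  0:1  1:9892  2:4781  3:3297  4:5389  5:6598  6:7790  7:403
  8:7490  9:1084  10:9455  11:1411  12:9883  13:865  14:2824  15:7633
  16:653  17:1603  18:4766  19:3863  20:8147  21:10338  22:1428  23:7823
  24:7669  25:5678  26:3495  27:6429  28:6365  29:978  30:3525  31:5297
  32:849  33:4137  34:5610  35:1096  36:491  37:5588  38:6891  39:1699
  40:7527  41:5362  42:5489  43:6371  44:7135  45:294  46:3801  47:1266
  48:1169  49:9794  50:3514  51:2875  52:1453  53:10426  54:10165  55:2991
  56:10552  57:1155  58:9613  59:414  60:9912  61:480  62:3166  63:7495
  64:7988  65:1443  66:7257  67:4911  68:1938  69:9857  70:9648  71:6186
  72:7023  73:9485  74:279  75:4367  76:4024  77:4909  78:3432  79:295
  80:3054  81:6047  82:4466  83:4544  84:10112  85:26  86:1856  87:7277
  88:610  89:1807  90:1324  91:399  92:10478  93:3238  94:6906  95:1133
  96:4769  97:1622  98:1212  99:9590  100:6956  101:6339  102:9761  103:6887
Giant step factor: 9892^(-104) ≡ 656 (mod 10639).
Scan 4478·656^i mod 10639 for i = 0, 1, …:
  i=0: 4478   i=1: 1204   i=2: 2538   i=3: 5244
  i=4: 3667   i=5: 1138   i=6: 1798   i=7: 9198
  i=8: 1575   i=9: 1217     …   i=35: 10403
  i=36: 4769
Match at i=36, j=96: x = 36·104 + 96 = 3840.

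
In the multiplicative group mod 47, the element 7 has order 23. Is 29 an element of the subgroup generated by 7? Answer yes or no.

no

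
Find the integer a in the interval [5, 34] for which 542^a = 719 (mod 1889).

Compute 542^5 mod 1889 = 1372, then multiply by 542 repeatedly:
  542^5=1372  542^6=1247  542^7=1501  542^8=1272  542^9=1828
  542^10=940  542^11=1339  542^12=362  542^13=1637  542^14=1313
  542^15=1382  542^16=1000  542^17=1746  542^18=1832  542^19=1219
  542^20=1437  542^21=586  542^22=260  542^23=1134  542^24=703
  542^25=1337  542^26=1167  542^27=1588  542^28=1201  542^29=1126
  542^30=145  542^31=1141  542^32=719
Found 719 at exponent 32.

32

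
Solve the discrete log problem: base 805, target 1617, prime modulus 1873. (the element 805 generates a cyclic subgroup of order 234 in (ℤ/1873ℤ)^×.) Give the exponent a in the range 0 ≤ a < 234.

43

Baby-step giant-step with m = ceil(sqrt(234)) = 16.
Baby table (805^j mod 1873 for j=0..15):
  0:1  1:805  2:1840  3:1530  4:1089  5:81  6:1523  7:1073
  8:312  9:178  10:942  11:1618  12:755  13:923  14:1307  15:1382
Giant step factor: 805^(-16) ≡ 36 (mod 1873).
Scan 1617·36^i mod 1873 for i = 0, 1, …:
  i=0: 1617   i=1: 149   i=2: 1618
Match at i=2, j=11: a = 2·16 + 11 = 43.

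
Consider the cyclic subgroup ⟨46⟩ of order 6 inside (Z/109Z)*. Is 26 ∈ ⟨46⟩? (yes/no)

no

26 ∈ ⟨46⟩ iff 26^6 ≡ 1 (mod 109), since |⟨46⟩| = 6.
26^6 mod 109 = 75.
Since 75 ≠ 1, 26 does not lie in the subgroup.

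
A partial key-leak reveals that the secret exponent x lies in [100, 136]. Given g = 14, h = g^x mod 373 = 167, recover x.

111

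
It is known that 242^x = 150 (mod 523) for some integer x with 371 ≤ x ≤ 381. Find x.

378

Compute 242^371 mod 523 = 519, then multiply by 242 repeatedly:
  242^371=519  242^372=78  242^373=48  242^374=110  242^375=470
  242^376=249  242^377=113  242^378=150
Found 150 at exponent 378.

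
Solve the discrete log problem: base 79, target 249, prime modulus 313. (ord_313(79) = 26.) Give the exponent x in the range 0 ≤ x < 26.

Successive powers of 79 modulo 313:
  79^0=1  79^1=79  79^2=294  79^3=64  79^4=48  79^5=36
  79^6=27  79^7=255  79^8=113  79^9=163  79^10=44  79^11=33
  79^12=103  79^13=312  79^14=234  79^15=19  79^16=249
So 79^16 ≡ 249 (mod 313), giving x = 16.

16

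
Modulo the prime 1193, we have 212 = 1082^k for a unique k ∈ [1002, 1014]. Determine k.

1009

Compute 1082^1002 mod 1193 = 400, then multiply by 1082 repeatedly:
  1082^1002=400  1082^1003=934  1082^1004=117  1082^1005=136  1082^1006=413
  1082^1007=684  1082^1008=428  1082^1009=212
Found 212 at exponent 1009.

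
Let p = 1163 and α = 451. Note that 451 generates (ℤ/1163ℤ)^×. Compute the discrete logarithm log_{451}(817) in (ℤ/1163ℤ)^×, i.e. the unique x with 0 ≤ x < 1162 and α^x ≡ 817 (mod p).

125

Baby-step giant-step with m = ceil(sqrt(1162)) = 35.
Baby table (451^j mod 1163 for j=0..34):
  0:1  1:451  2:1039  3:1063  4:257  5:770  6:696  7:1049
  8:921  9:180  10:933  11:940  12:608  13:903  14:203  15:839
  16:414  17:634  18:999  19:468  20:565  21:118  22:883  23:487
  24:993  25:88  26:146  27:718  28:504  29:519  30:306  31:772
  32:435  33:801  34:721
Giant step factor: 451^(-35) ≡ 367 (mod 1163).
Scan 817·367^i mod 1163 for i = 0, 1, …:
  i=0: 817   i=1: 948   i=2: 179   i=3: 565
Match at i=3, j=20: x = 3·35 + 20 = 125.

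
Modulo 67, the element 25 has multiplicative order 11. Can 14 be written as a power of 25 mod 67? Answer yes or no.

14 ∈ ⟨25⟩ iff 14^11 ≡ 1 (mod 67), since |⟨25⟩| = 11.
14^11 mod 67 = 1.
Since 1 = 1, 14 lies in the subgroup.

yes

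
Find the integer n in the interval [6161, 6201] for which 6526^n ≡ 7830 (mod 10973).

6180

Compute 6526^6161 mod 10973 = 10001, then multiply by 6526 repeatedly:
  6526^6161=10001  6526^6162=10095  6526^6163=9051  6526^6164=10140  6526^6165=6450
  6526^6166=272  6526^6167=8419  6526^6168=583  6526^6169=8000  6526^6170=9439
  6526^6171=7465  6526^6172=7443  6526^6173=6520  6526^6174=7199  6526^6175=5261
  6526^6176=9742  6526^6177=9703  6526^6178=7568  6526^6179=10268  6526^6180=7830
Found 7830 at exponent 6180.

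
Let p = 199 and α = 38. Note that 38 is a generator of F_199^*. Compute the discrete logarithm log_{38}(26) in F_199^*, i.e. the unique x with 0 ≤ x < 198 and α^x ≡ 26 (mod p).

Baby-step giant-step with m = ceil(sqrt(198)) = 15.
Baby table (38^j mod 199 for j=0..14):
  0:1  1:38  2:51  3:147  4:14  5:134  6:117  7:68
  8:196  9:85  10:46  11:156  12:157  13:195  14:47
Giant step factor: 38^(-15) ≡ 159 (mod 199).
Scan 26·159^i mod 199 for i = 0, 1, …:
  i=0: 26   i=1: 154   i=2: 9   i=3: 38
Match at i=3, j=1: x = 3·15 + 1 = 46.

46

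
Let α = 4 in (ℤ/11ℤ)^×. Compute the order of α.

5

The order of 4 must divide p − 1 = 10 = 2 · 5.
Divisors: 1, 2, 5, 10.
Check each in increasing order: 4^1 ≡ 4;  4^2 ≡ 5;  4^5 ≡ 1.
Smallest exponent giving 1 is 5.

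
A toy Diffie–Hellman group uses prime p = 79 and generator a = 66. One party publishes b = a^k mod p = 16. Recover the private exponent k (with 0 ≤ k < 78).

28

Baby-step giant-step with m = ceil(sqrt(78)) = 9.
Baby table (66^j mod 79 for j=0..8):
  0:1  1:66  2:11  3:15  4:42  5:7  6:67  7:77
  8:26
Giant step factor: 66^(-9) ≡ 61 (mod 79).
Scan 16·61^i mod 79 for i = 0, 1, …:
  i=0: 16   i=1: 28   i=2: 49   i=3: 66
Match at i=3, j=1: k = 3·9 + 1 = 28.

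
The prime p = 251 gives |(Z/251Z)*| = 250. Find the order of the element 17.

The order of 17 must divide p − 1 = 250 = 2 · 5^3.
Divisors: 1, 2, 5, 10, 25, 50, 125, 250.
Check each in increasing order: 17^1 ≡ 17;  17^2 ≡ 38;  17^5 ≡ 201;  17^10 ≡ 241;  17^25 ≡ 20;  17^50 ≡ 149;  17^125 ≡ 1.
Smallest exponent giving 1 is 125.

125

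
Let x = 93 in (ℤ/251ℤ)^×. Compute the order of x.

125

The order of 93 must divide p − 1 = 250 = 2 · 5^3.
Divisors: 1, 2, 5, 10, 25, 50, 125, 250.
Check each in increasing order: 93^1 ≡ 93;  93^2 ≡ 115;  93^5 ≡ 25;  93^10 ≡ 123;  93^25 ≡ 219;  93^50 ≡ 20;  93^125 ≡ 1.
Smallest exponent giving 1 is 125.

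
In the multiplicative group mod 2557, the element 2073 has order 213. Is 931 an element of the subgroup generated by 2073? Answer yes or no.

yes

931 ∈ ⟨2073⟩ iff 931^213 ≡ 1 (mod 2557), since |⟨2073⟩| = 213.
931^213 mod 2557 = 1.
Since 1 = 1, 931 lies in the subgroup.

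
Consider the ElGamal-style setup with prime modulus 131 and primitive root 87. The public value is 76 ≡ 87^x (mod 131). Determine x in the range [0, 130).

Baby-step giant-step with m = ceil(sqrt(130)) = 12.
Baby table (87^j mod 131 for j=0..11):
  0:1  1:87  2:102  3:97  4:55  5:69  6:108  7:95
  8:12  9:127  10:45  11:116
Giant step factor: 87^(-12) ≡ 105 (mod 131).
Scan 76·105^i mod 131 for i = 0, 1, …:
  i=0: 76   i=1: 120   i=2: 24   i=3: 31
  i=4: 111   i=5: 127
Match at i=5, j=9: x = 5·12 + 9 = 69.

69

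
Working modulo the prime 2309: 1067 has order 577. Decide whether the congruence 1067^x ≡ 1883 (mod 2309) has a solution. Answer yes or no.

yes

1883 ∈ ⟨1067⟩ iff 1883^577 ≡ 1 (mod 2309), since |⟨1067⟩| = 577.
1883^577 mod 2309 = 1.
Since 1 = 1, 1883 lies in the subgroup.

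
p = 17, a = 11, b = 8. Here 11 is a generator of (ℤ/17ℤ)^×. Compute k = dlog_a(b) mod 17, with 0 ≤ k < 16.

6

Successive powers of 11 modulo 17:
  11^0=1  11^1=11  11^2=2  11^3=5  11^4=4  11^5=10
  11^6=8
So 11^6 ≡ 8 (mod 17), giving k = 6.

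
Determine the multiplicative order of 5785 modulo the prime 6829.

The order of 5785 must divide p − 1 = 6828 = 2^2 · 3 · 569.
Divisors: 1, 2, 3, 4, 6, 12, 569, 1138, 1707, 2276, 3414, 6828.
Check each in increasing order: 5785^1 ≡ 5785;  5785^2 ≡ 4125;  5785^3 ≡ 2599;  5785^4 ≡ 4586;  5785^6 ≡ 920;  5785^12 ≡ 6433;  5785^569 ≡ 1596;  5785^1138 ≡ 6828;  5785^1707 ≡ 5233;  5785^2276 ≡ 1.
Smallest exponent giving 1 is 2276.

2276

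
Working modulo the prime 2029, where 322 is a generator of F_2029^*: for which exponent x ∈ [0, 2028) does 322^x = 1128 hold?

1191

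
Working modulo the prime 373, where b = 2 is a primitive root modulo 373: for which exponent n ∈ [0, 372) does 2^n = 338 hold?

181

Baby-step giant-step with m = ceil(sqrt(372)) = 20.
Baby table (2^j mod 373 for j=0..19):
  0:1  1:2  2:4  3:8  4:16  5:32  6:64  7:128
  8:256  9:139  10:278  11:183  12:366  13:359  14:345  15:317
  16:261  17:149  18:298  19:223
Giant step factor: 2^(-20) ≡ 46 (mod 373).
Scan 338·46^i mod 373 for i = 0, 1, …:
  i=0: 338   i=1: 255   i=2: 167   i=3: 222
  i=4: 141   i=5: 145   i=6: 329   i=7: 214
  i=8: 146   i=9: 2
Match at i=9, j=1: n = 9·20 + 1 = 181.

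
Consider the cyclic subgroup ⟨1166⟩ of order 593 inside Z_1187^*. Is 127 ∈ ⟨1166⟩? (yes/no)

127 ∈ ⟨1166⟩ iff 127^593 ≡ 1 (mod 1187), since |⟨1166⟩| = 593.
127^593 mod 1187 = 1186.
Since 1186 ≠ 1, 127 does not lie in the subgroup.

no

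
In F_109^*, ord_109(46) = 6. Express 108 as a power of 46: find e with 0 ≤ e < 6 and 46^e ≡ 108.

Successive powers of 46 modulo 109:
  46^0=1  46^1=46  46^2=45  46^3=108
So 46^3 ≡ 108 (mod 109), giving e = 3.

3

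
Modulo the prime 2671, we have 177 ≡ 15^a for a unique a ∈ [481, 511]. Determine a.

500

Compute 15^481 mod 2671 = 1301, then multiply by 15 repeatedly:
  15^481=1301  15^482=818  15^483=1586  15^484=2422  15^485=1607
  15^486=66  15^487=990  15^488=1495  15^489=1057  15^490=2500
  15^491=106  15^492=1590  15^493=2482  15^494=2507  15^495=211
  15^496=494  15^497=2068  15^498=1639  15^499=546  15^500=177
Found 177 at exponent 500.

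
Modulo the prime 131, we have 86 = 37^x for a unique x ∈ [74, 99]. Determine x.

95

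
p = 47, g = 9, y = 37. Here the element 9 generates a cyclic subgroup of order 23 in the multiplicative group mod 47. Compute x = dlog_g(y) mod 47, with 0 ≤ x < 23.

16

Successive powers of 9 modulo 47:
  9^0=1  9^1=9  9^2=34  9^3=24  9^4=28  9^5=17
  9^6=12  9^7=14  9^8=32  9^9=6  9^10=7  9^11=16
  9^12=3  9^13=27  9^14=8  9^15=25  9^16=37
So 9^16 ≡ 37 (mod 47), giving x = 16.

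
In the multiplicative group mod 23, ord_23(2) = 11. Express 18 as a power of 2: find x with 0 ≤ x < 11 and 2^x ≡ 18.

6

Successive powers of 2 modulo 23:
  2^0=1  2^1=2  2^2=4  2^3=8  2^4=16  2^5=9
  2^6=18
So 2^6 ≡ 18 (mod 23), giving x = 6.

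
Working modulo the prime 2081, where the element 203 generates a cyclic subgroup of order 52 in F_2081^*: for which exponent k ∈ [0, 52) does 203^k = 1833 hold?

49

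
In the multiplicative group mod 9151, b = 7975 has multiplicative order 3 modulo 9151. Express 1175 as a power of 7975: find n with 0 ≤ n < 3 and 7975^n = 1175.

2

Successive powers of 7975 modulo 9151:
  7975^0=1  7975^1=7975  7975^2=1175
So 7975^2 ≡ 1175 (mod 9151), giving n = 2.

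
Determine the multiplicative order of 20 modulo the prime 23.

22

The order of 20 must divide p − 1 = 22 = 2 · 11.
Divisors: 1, 2, 11, 22.
Check each in increasing order: 20^1 ≡ 20;  20^2 ≡ 9;  20^11 ≡ 22;  20^22 ≡ 1.
Smallest exponent giving 1 is 22.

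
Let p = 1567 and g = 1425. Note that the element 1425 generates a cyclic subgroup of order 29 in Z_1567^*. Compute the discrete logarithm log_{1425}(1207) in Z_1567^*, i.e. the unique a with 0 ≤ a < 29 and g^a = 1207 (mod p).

Successive powers of 1425 modulo 1567:
  1425^0=1  1425^1=1425  1425^2=1360  1425^3=1188  1425^4=540  1425^5=103
  1425^6=1044  1425^7=617  1425^8=138  1425^9=775  1425^10=1207
So 1425^10 ≡ 1207 (mod 1567), giving a = 10.

10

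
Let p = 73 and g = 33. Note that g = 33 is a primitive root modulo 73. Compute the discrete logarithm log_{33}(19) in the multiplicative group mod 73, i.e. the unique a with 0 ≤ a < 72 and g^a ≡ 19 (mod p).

Baby-step giant-step with m = ceil(sqrt(72)) = 9.
Baby table (33^j mod 73 for j=0..8):
  0:1  1:33  2:67  3:21  4:36  5:20  6:3  7:26
  8:55
Giant step factor: 33^(-9) ≡ 51 (mod 73).
Scan 19·51^i mod 73 for i = 0, 1, …:
  i=0: 19   i=1: 20
Match at i=1, j=5: a = 1·9 + 5 = 14.

14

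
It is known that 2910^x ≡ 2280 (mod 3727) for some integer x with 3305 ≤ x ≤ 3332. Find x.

3332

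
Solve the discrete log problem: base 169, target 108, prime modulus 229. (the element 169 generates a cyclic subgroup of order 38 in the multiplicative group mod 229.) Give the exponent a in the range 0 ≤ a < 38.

35

Successive powers of 169 modulo 229:
  169^0=1  169^1=169  169^2=165  169^3=176  169^4=203  169^5=186
  169^6=61  169^7=4  169^8=218  169^9=202  169^10=17  169^11=125
  169^12=57  169^13=15  169^14=16  169^15=185  169^16=121  169^17=68
  169^18=42  169^19=228  169^20=60  169^21=64  169^22=53  169^23=26
  169^24=43  169^25=168  169^26=225  169^27=11  169^28=27  169^29=212
  169^30=104  169^31=172  169^32=214  169^33=213  169^34=44  169^35=108
So 169^35 ≡ 108 (mod 229), giving a = 35.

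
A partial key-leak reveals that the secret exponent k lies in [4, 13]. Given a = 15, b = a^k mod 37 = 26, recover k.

12

Compute 15^4 mod 37 = 9, then multiply by 15 repeatedly:
  15^4=9  15^5=24  15^6=27  15^7=35  15^8=7
  15^9=31  15^10=21  15^11=19  15^12=26
Found 26 at exponent 12.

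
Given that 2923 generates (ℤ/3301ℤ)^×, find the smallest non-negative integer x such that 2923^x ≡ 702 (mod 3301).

1043

Baby-step giant-step with m = ceil(sqrt(3300)) = 58.
Baby table (2923^j mod 3301 for j=0..57):
  0:1  1:2923  2:941  3:810  4:813  5:2980  6:2502  7:1631
  8:769  9:3107  10:710  11:2302  12:1308  13:726  14:2856  15:3160
  16:482  17:2660  18:1325  19:902  20:2348  21:425  22:1099  23:504
  24:946  25:2221  26:2217  27:428  28:3266  29:26  30:75  31:1359
  32:1254  33:1332  34:1557  35:2333  36:2794  37:188  38:1558  39:1955
  40:434  41:998  42:2371  43:1634  44:2936  45:2629  46:3140  47:1440
  48:345  49:1630  50:1147  51:2166  52:3201  53:1489  54:1629  55:1525
  56:1225  57:2391
Giant step factor: 2923^(-58) ≡ 2925 (mod 3301).
Scan 702·2925^i mod 3301 for i = 0, 1, …:
  i=0: 702   i=1: 128   i=2: 1387   i=3: 46
  i=4: 2510   i=5: 326   i=6: 2862   i=7: 14
  i=8: 1338   i=9: 1965     …   i=16: 2127
  i=17: 2391
Match at i=17, j=57: x = 17·58 + 57 = 1043.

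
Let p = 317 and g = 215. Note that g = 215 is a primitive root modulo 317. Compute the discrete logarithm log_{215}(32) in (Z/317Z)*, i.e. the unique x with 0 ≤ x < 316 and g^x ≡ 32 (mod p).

227

Baby-step giant-step with m = ceil(sqrt(316)) = 18.
Baby table (215^j mod 317 for j=0..17):
  0:1  1:215  2:260  3:108  4:79  5:184  6:252  7:290
  8:218  9:271  10:254  11:86  12:104  13:170  14:95  15:137
  16:291  17:116
Giant step factor: 215^(-18) ≡ 40 (mod 317).
Scan 32·40^i mod 317 for i = 0, 1, …:
  i=0: 32   i=1: 12   i=2: 163   i=3: 180
  i=4: 226   i=5: 164   i=6: 220   i=7: 241
  i=8: 130   i=9: 128   i=10: 48   i=11: 18
  i=12: 86
Match at i=12, j=11: x = 12·18 + 11 = 227.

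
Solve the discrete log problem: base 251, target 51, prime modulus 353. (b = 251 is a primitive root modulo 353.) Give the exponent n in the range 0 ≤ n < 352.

173

Baby-step giant-step with m = ceil(sqrt(352)) = 19.
Baby table (251^j mod 353 for j=0..18):
  0:1  1:251  2:167  3:263  4:2  5:149  6:334  7:173
  8:4  9:298  10:315  11:346  12:8  13:243  14:277  15:339
  16:16  17:133  18:201
Giant step factor: 251^(-19) ≡ 63 (mod 353).
Scan 51·63^i mod 353 for i = 0, 1, …:
  i=0: 51   i=1: 36   i=2: 150   i=3: 272
  i=4: 192   i=5: 94   i=6: 274   i=7: 318
  i=8: 266   i=9: 167
Match at i=9, j=2: n = 9·19 + 2 = 173.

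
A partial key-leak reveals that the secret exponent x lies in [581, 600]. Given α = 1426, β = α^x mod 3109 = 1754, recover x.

598

Compute 1426^581 mod 3109 = 394, then multiply by 1426 repeatedly:
  1426^581=394  1426^582=2224  1426^583=244  1426^584=2845  1426^585=2834
  1426^586=2693  1426^587=603  1426^588=1794  1426^589=2646  1426^590=1979
  1426^591=2191  1426^592=2930  1426^593=2793  1426^594=189  1426^595=2140
  1426^596=1711  1426^597=2430  1426^598=1754
Found 1754 at exponent 598.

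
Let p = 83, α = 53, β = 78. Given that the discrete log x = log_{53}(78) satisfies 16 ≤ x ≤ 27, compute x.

Compute 53^16 mod 83 = 81, then multiply by 53 repeatedly:
  53^16=81  53^17=60  53^18=26  53^19=50  53^20=77
  53^21=14  53^22=78
Found 78 at exponent 22.

22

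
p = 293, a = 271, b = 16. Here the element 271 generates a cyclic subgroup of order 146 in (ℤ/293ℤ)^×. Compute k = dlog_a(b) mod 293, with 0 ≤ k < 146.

Baby-step giant-step with m = ceil(sqrt(146)) = 13.
Baby table (271^j mod 293 for j=0..12):
  0:1  1:271  2:191  3:193  4:149  5:238  6:38  7:43
  8:226  9:9  10:95  11:254  12:272
Giant step factor: 271^(-13) ≡ 267 (mod 293).
Scan 16·267^i mod 293 for i = 0, 1, …:
  i=0: 16   i=1: 170   i=2: 268   i=3: 64
  i=4: 94   i=5: 193
Match at i=5, j=3: k = 5·13 + 3 = 68.

68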